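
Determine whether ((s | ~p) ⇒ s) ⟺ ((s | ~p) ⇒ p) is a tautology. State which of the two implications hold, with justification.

The forward direction fails; the converse holds.

(⇒) This fails. Under p = F, s = T, the left side is true but the right side is false.

(⇐) Assume the antecedent. If p is true, (s | ~p) ⇒ s reduces to true regardless of the other variables. If p is false, the antecedent cannot hold. Either way (s | ~p) ⇒ s holds.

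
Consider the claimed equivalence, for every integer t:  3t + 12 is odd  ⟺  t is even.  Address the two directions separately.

(⇒) This fails: t = 7 gives 3t + 12 = 33, which is odd, but 7 is odd, not even.

(⇐) This also fails: t = 6 is even, but 3t + 12 = 30 is even, not odd.

(⇒) fails and (⇐) fails.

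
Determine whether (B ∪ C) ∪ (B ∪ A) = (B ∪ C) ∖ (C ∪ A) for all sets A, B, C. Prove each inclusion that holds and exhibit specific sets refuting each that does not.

(⟸) Let x ∈ (B ∪ C) ∖ (C ∪ A). Then x ∈ B and x ∉ A, C, from which x ∈ (B ∪ C) ∪ (B ∪ A).

(⟹) This inclusion fails. Take A = {1}, B = ∅, C = ∅; then 1 ∈ (B ∪ C) ∪ (B ∪ A) but 1 ∉ (B ∪ C) ∖ (C ∪ A).

Only the reverse inclusion holds.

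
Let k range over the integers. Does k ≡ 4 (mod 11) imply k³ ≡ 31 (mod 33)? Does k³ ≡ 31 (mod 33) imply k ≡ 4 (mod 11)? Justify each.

Forward direction. This fails: take k = 15. Then 15 ≡ 4 (mod 11), but 15³ = 3375 ≡ 9 (mod 33), not 31.

Converse. The residues r modulo 33 with r³ ≡ 31 (mod 33) are exactly {4}, and each is ≡ 4 (mod 11).

Only the converse holds.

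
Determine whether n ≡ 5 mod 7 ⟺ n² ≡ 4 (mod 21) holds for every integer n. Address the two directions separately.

Both directions fail.

(⇒) This fails: take n = 12. Then 12 ≡ 5 (mod 7), but 12² = 144 ≡ 18 (mod 21), not 4.

(⇐) This fails: take n = 2. Then 2² = 4 ≡ 4 (mod 21), yet 2 ≡ 2 (mod 7), not 5.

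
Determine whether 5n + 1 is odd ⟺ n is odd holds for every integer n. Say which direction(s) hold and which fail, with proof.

Both directions fail.

Forward direction. This fails: n = 4 gives 5n + 1 = 21, which is odd, but 4 is even, not odd.

Converse. This also fails: n = 1 is odd, but 5n + 1 = 6 is even, not odd.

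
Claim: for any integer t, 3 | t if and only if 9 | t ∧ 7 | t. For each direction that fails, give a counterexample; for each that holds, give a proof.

(⇐) Suppose 9 ∣ t and 7 ∣ t. Any common multiple of 9 and 7 is a multiple of their lcm; here gcd(9, 7) = 1, so lcm(9, 7) = 9·7 = 63, so 63 ∣ t. Since 3 ∣ 63, it follows that 3 ∣ t.

(⇒) This fails: take t = 3. Certainly 3 ∣ 3, but 9 ∤ 3.

Only the converse holds.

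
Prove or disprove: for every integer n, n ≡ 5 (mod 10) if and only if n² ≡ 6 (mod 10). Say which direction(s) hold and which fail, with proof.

(⟹) This fails: take n = 5. Then 5 ≡ 5 (mod 10), but 5² = 25 ≡ 5 (mod 10), not 6.

(⟸) This fails: take n = 4. Then 4² = 16 ≡ 6 (mod 10), yet 4 ≡ 4 (mod 10), not 5.

Neither implication holds.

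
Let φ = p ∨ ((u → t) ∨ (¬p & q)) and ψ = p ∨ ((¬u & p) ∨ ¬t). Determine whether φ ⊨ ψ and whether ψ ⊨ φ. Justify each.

(⇒) This fails. Under t = T, u = F, p = F, q = F, the left side is true but the right side is false.

(⇐) This fails. Under t = F, u = T, p = F, q = F, the left side is false but the right side is true.

Neither direction holds.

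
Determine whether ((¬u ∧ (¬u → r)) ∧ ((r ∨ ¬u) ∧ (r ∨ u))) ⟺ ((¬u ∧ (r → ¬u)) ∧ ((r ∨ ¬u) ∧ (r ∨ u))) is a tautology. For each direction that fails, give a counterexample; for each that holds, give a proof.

Both implications hold.

(⇒) Assume the antecedent. If r is true, the antecedent forces (r = T, u = F), and the consequent holds there. If r is false, the antecedent cannot hold. Either way the consequent holds.

(⇐) Assume the antecedent. If r is true, the antecedent forces (r = T, u = F), and the consequent holds there. If r is false, the antecedent cannot hold. Either way the consequent holds.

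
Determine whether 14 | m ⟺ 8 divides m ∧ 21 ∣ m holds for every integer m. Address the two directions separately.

(→) This fails: take m = 14. Certainly 14 ∣ 14, but 8 ∤ 14.

(←) Suppose 8 ∣ m and 21 ∣ m. Any common multiple of 8 and 21 is a multiple of their lcm; here gcd(8, 21) = 1, so lcm(8, 21) = 8·21 = 168, so 168 ∣ m. Since 14 ∣ 168, it follows that 14 ∣ m.

(⇒) fails; (⇐) holds.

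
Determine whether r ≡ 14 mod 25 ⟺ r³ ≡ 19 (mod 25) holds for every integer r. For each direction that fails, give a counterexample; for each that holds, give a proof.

Both implications hold.

(→) Suppose r ≡ 14 mod 25. Write r = 25j + 14. Then (25j + 14)³ = 15625j³ + 26250j² + 14700j + 2744 = 25(625j³ + 1050j² + 588j + 109) + 19, so r³ ≡ 19 (mod 25).

(←) Conversely, suppose r³ ≡ 19 (mod 25). The only residue r in {0, …, 24} with r³ ≡ 19 (mod 25) is r = 14, so r ≡ 14 (mod 25).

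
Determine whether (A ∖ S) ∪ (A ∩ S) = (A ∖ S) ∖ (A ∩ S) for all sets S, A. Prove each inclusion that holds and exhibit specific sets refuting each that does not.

The sets are not equal: only the reverse inclusion holds.

(⊆) This inclusion fails. Take S = {1}, A = {1}; then 1 ∈ (A ∖ S) ∪ (A ∩ S) but 1 ∉ (A ∖ S) ∖ (A ∩ S).

(⊇) Let x ∈ (A ∖ S) ∖ (A ∩ S). Then x ∈ A and x ∉ S, from which x ∈ (A ∖ S) ∪ (A ∩ S).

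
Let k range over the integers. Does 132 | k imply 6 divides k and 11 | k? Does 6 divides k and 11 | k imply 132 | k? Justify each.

Only the forward implication holds.

(←) This fails: take k = 66. Both 6 ∣ 66 and 11 ∣ 66, yet 66 is not a multiple of 132 (since 66 = 0·132 + 66), so 132 ∤ 66.

(→) If 132 ∣ k, write k = 132q. Since 132 = 22·6, k = 6·(22q), so 6 ∣ k; and since 132 = 12·11, k = 11·(12q), so 11 ∣ k.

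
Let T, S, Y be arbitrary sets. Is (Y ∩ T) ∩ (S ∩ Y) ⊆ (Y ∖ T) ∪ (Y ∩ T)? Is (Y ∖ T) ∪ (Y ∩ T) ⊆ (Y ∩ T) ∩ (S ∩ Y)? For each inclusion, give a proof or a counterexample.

Forward inclusion. Let x ∈ (Y ∩ T) ∩ (S ∩ Y). Then x ∈ T ∩ S ∩ Y, from which x ∈ (Y ∖ T) ∪ (Y ∩ T).

Reverse inclusion. This inclusion fails. Take T = ∅, S = ∅, Y = {1}; then 1 ∈ (Y ∖ T) ∪ (Y ∩ T) but 1 ∉ (Y ∩ T) ∩ (S ∩ Y).

The sets are not equal: only the forward inclusion holds.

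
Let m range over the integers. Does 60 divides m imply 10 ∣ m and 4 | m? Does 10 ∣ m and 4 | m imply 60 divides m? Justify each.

Only the forward direction holds.

(←) This fails: take m = 20. Both 10 ∣ 20 and 4 ∣ 20, yet 20 is not a multiple of 60 (since 20 = 0·60 + 20), so 60 ∤ 20.

(→) If 60 ∣ m, write m = 60q. Since 60 = 6·10, m = 10·(6q), so 10 ∣ m; and since 60 = 15·4, m = 4·(15q), so 4 ∣ m.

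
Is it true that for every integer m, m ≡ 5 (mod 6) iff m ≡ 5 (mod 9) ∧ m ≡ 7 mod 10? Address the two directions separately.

Only the converse holds.

[⇒] This fails: m = 65 gives 65 ≡ 5 (mod 6) but 65 ≡ 2 (mod 9), so the conjunction on the right does not hold.

[⇐] Conversely, if m ≡ 5 (mod 9) and m ≡ 7 (mod 10), then by the Chinese remainder theorem m ≡ 77 (mod 90). Since 77 ≡ 5 (mod 6) and 6 ∣ 90, we get m ≡ 5 (mod 6).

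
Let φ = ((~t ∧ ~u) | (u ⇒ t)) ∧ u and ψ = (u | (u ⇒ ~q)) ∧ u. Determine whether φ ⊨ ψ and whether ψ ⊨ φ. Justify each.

The forward direction holds; the converse fails.

(⟹) Assume the antecedent. If t is true, the antecedent forces (t = T, q = F, u = T) or (t = T, q = T, u = T), and (u | (u ⇒ ~q)) ∧ u holds there. If t is false, the antecedent cannot hold. Either way (u | (u ⇒ ~q)) ∧ u holds.

(⟸) This fails. Under t = F, q = F, u = T, the left side is false but the right side is true.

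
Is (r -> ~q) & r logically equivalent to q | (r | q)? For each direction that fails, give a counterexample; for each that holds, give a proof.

(⇒) Assume the antecedent. If q is true, the antecedent cannot hold. If q is false, the antecedent forces (q = F, r = T), and q | (r | q) holds there. Either way q | (r | q) holds.

(⇐) This fails. Under q = T, r = F, the left side is false but the right side is true.

Only the forward direction holds.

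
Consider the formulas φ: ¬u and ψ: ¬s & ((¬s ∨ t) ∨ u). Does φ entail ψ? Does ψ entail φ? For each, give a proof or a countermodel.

Both directions fail.

Forward direction. This fails. Under t = F, s = T, u = F, the left side is true but the right side is false.

Converse. This fails. Under t = F, s = F, u = T, the left side is false but the right side is true.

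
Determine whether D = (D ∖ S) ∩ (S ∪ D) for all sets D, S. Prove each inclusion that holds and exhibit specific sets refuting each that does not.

Forward inclusion. This inclusion fails. Take D = {1}, S = {1}; then 1 ∈ D but 1 ∉ (D ∖ S) ∩ (S ∪ D).

Reverse inclusion. Let x ∈ (D ∖ S) ∩ (S ∪ D). Then x ∈ D and x ∉ S, from which x ∈ D.

(⊆) fails; (⊇) holds.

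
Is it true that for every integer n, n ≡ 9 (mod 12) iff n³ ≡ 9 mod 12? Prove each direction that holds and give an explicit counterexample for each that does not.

Forward direction. Suppose n ≡ 9 (mod 12). Write n = 12j + 9. Then (12j + 9)³ = 1728j³ + 3888j² + 2916j + 729 = 12(144j³ + 324j² + 243j + 60) + 9, so n³ ≡ 9 (mod 12).

Converse. Suppose n³ ≡ 9 (mod 12). The only residue r in {0, …, 11} with r³ ≡ 9 (mod 12) is r = 9, so n ≡ 9 (mod 12).

Both implications hold.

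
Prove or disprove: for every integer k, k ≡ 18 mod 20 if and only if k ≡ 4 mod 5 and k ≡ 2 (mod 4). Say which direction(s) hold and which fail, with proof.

(⟹) This fails: k = 18 gives 18 ≡ 18 (mod 20) but 18 ≡ 3 (mod 5), so the conjunction on the right does not hold.

(⟸) This fails: k = 14 satisfies both congruences on the right (14 ≡ 4 mod 5 and 14 ≡ 2 mod 4) yet 14 ≡ 14 (mod 20), not 18.

Both directions fail.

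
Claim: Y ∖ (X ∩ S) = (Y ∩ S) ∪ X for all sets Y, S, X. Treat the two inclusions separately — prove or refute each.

(⟹) This inclusion fails. Take Y = {1}, S = ∅, X = ∅; then 1 ∈ Y ∖ (X ∩ S) but 1 ∉ (Y ∩ S) ∪ X.

(⟸) This inclusion fails. Take Y = ∅, S = ∅, X = {1}; then 1 ∈ (Y ∩ S) ∪ X but 1 ∉ Y ∖ (X ∩ S).

(⊆) fails and (⊇) fails.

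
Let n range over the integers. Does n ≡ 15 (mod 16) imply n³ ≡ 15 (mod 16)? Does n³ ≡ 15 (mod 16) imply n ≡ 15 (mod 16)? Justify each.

Equivalent; both directions hold.

Forward direction. Suppose n ≡ 15 (mod 16). Write n = 16j + 15. Then (16j + 15)³ = 4096j³ + 11520j² + 10800j + 3375 = 16(256j³ + 720j² + 675j + 210) + 15, so n³ ≡ 15 (mod 16).

Converse. Suppose n³ ≡ 15 (mod 16). The only residue r in {0, …, 15} with r³ ≡ 15 (mod 16) is r = 15, so n ≡ 15 (mod 16).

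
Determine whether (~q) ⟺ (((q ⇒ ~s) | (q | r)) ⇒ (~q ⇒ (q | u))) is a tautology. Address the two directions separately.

Both directions fail.

(→) This fails. Under q = F, u = F, r = F, s = F, the left side is true but the right side is false.

(←) This fails. Under q = T, u = F, r = F, s = F, the left side is false but the right side is true.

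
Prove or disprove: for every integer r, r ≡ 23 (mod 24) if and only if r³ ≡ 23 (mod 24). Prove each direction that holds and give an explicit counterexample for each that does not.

Equivalent; both directions hold.

(→) Suppose r ≡ 23 (mod 24). Write r = 24j + 23. Then (24j + 23)³ = 13824j³ + 39744j² + 38088j + 12167 = 24(576j³ + 1656j² + 1587j + 506) + 23, so r³ ≡ 23 (mod 24).

(←) Conversely, suppose r³ ≡ 23 (mod 24). The only residue r in {0, …, 23} with r³ ≡ 23 (mod 24) is r = 23, so r ≡ 23 (mod 24).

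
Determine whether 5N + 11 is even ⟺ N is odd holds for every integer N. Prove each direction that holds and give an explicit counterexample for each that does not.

Both implications hold.

[⇒] Suppose 5N + 11 is even. Since 5 is odd, 5N and N have the same parity, so 5N + 11 ≡ N + 11 (mod 2). As 11 is odd, 5N + 11 is even exactly when N is odd. Thus N is odd.

[⇐] Conversely, suppose N is odd; write N = 2j + 1. Then 5N + 11 = 5·(2j + 1) + 11 = 2·5j + 16, which is even.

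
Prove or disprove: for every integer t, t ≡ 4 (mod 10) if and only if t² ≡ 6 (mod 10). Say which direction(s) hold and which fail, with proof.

Only the forward direction holds.

(⇐) This fails: take t = 6. Then 6² = 36 ≡ 6 (mod 10), yet 6 ≡ 6 (mod 10), not 4.

(⇒) Suppose t ≡ 4 (mod 10). Write t = 10j + 4. Then (10j + 4)² = 100j² + 80j + 16 = 10(10j² + 8j + 1) + 6, so t² ≡ 6 (mod 10).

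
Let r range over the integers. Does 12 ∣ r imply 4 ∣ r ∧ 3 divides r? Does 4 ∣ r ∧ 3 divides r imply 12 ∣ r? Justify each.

(→) If 12 ∣ r, write r = 12q. Since 12 = 3·4, r = 4·(3q), so 4 ∣ r; and since 12 = 4·3, r = 3·(4q), so 3 ∣ r.

(←) Suppose 4 ∣ r and 3 ∣ r. Any common multiple of 4 and 3 is a multiple of their lcm; here gcd(4, 3) = 1, so lcm(4, 3) = 4·3 = 12, so 12 ∣ r.

Both directions hold; the statement is true.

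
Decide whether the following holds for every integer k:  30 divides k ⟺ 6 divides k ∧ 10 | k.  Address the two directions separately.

Equivalent; both directions hold.

Converse. Suppose 6 ∣ k and 10 ∣ k. Any common multiple of 6 and 10 is a multiple of their lcm; here lcm(6, 10) = 6·10/gcd(6, 10) = 60/2 = 30, so 30 ∣ k.

Forward direction. If 30 ∣ k, write k = 30q. Since 30 = 5·6, k = 6·(5q), so 6 ∣ k; and since 30 = 3·10, k = 10·(3q), so 10 ∣ k.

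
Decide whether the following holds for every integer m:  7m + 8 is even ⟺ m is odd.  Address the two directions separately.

(→) This fails: m = 0 gives 7m + 8 = 8, which is even, but 0 is even, not odd.

(←) This also fails: m = 3 is odd, but 7m + 8 = 29 is odd, not even.

Both directions fail.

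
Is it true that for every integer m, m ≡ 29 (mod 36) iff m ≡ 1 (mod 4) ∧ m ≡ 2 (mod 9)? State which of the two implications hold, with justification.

(⇐) If m ≡ 1 (mod 4) and m ≡ 2 (mod 9), then by the Chinese remainder theorem m ≡ 29 (mod 36). This is exactly m ≡ 29 (mod 36).

(⇒) Suppose m ≡ 29 (mod 36); write m = 36j + 29. Since 4 ∣ 36, reducing mod 4 gives m ≡ 29 ≡ 1 (mod 4); since 9 ∣ 36, reducing mod 9 gives m ≡ 29 ≡ 2 (mod 9).

Both directions hold; the statement is true.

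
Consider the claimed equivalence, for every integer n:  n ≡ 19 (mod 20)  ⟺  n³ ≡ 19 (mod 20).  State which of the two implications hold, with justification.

(⇒) Suppose n ≡ 19 (mod 20). Write n = 20j + 19. Then (20j + 19)³ = 8000j³ + 22800j² + 21660j + 6859 = 20(400j³ + 1140j² + 1083j + 342) + 19, so n³ ≡ 19 (mod 20).

(⇐) Conversely, suppose n³ ≡ 19 (mod 20). The only residue r in {0, …, 19} with r³ ≡ 19 (mod 20) is r = 19, so n ≡ 19 (mod 20).

Equivalent; both directions hold.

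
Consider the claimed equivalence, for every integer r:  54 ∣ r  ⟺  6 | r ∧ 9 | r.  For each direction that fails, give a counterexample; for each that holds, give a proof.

(⇒) holds; (⇐) fails.

Forward direction. If 54 ∣ r, write r = 54q. Since 54 = 9·6, r = 6·(9q), so 6 ∣ r; and since 54 = 6·9, r = 9·(6q), so 9 ∣ r.

Converse. This fails: take r = 18. Both 6 ∣ 18 and 9 ∣ 18, yet 18 is not a multiple of 54 (since 18 = 0·54 + 18), so 54 ∤ 18.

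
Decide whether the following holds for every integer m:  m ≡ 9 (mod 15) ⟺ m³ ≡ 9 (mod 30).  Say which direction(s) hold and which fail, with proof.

Not equivalent: only (⇐) holds.

[⇒] This fails: take m = 24. Then 24 ≡ 9 (mod 15), but 24³ = 13824 ≡ 24 (mod 30), not 9.

[⇐] Conversely, the residues r modulo 30 with r³ ≡ 9 (mod 30) are exactly {9}, and each is ≡ 9 (mod 15).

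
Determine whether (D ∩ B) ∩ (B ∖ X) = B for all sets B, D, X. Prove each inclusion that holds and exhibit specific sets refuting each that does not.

(⊆) holds; (⊇) fails.

(⊆) Let x ∈ (D ∩ B) ∩ (B ∖ X). Then x ∈ B ∩ D and x ∉ X, from which x ∈ B.

(⊇) This inclusion fails. Take B = {1}, D = ∅, X = ∅; then 1 ∈ B but 1 ∉ (D ∩ B) ∩ (B ∖ X).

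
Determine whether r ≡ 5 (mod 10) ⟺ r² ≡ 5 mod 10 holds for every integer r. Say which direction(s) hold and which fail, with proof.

Equivalent; both directions hold.

(⇐) Suppose r² ≡ 5 (mod 10). The only residue r in {0, …, 9} with r² ≡ 5 (mod 10) is r = 5, so r ≡ 5 (mod 10).

(⇒) Suppose r ≡ 5 (mod 10). Write r = 10j + 5. Then (10j + 5)² = 100j² + 100j + 25 = 10(10j² + 10j + 2) + 5, so r² ≡ 5 (mod 10).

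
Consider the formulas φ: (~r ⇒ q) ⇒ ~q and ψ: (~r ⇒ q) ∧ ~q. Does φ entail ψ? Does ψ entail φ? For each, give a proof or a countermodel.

(←) Assume the antecedent. If q is true, the antecedent cannot hold. If q is false, (~r ⇒ q) ⇒ ~q reduces to true regardless of the other variables. Either way (~r ⇒ q) ⇒ ~q holds.

(→) This fails. Under q = F, r = F, the left side is true but the right side is false.

Only the converse holds.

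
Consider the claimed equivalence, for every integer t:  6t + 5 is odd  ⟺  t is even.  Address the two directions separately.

(⟹) This fails: take t = 1. Then 6t + 5 = 11, which is odd, yet t = 1 is odd, not even.

(⟸) Suppose t is even. Since 6 is even, 6t is even for every t, so 6t + 5 has the same parity as 5, which is odd. Hence 6t + 5 is odd.

The forward direction fails; the converse holds.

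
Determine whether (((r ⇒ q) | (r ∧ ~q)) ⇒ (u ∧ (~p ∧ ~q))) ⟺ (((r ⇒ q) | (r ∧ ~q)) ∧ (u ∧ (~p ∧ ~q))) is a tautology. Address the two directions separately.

The biconditional holds.

(⟹) Assume the antecedent. If q is true, the antecedent cannot hold. If q is false, the antecedent forces (q = F, r = F, p = F, u = T) or (q = F, r = T, p = F, u = T), and the consequent holds there. Either way the consequent holds.

(⟸) Assume the antecedent. If q is true, the antecedent cannot hold. If q is false, the antecedent forces (q = F, r = F, p = F, u = T) or (q = F, r = T, p = F, u = T), and the consequent holds there. Either way the consequent holds.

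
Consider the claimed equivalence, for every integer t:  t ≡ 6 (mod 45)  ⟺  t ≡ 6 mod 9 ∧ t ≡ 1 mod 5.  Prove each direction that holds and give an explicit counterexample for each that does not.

Equivalent; both directions hold.

Forward direction. Suppose t ≡ 6 (mod 45); write t = 45j + 6. Since 9 ∣ 45, reducing mod 9 gives t ≡ 6 (mod 9); since 5 ∣ 45, reducing mod 5 gives t ≡ 6 ≡ 1 (mod 5).

Converse. If t ≡ 6 (mod 9) and t ≡ 1 (mod 5), then by the Chinese remainder theorem t ≡ 6 (mod 45). This is exactly t ≡ 6 (mod 45).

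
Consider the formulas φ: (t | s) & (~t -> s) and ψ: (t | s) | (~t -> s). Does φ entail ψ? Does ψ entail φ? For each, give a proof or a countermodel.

Converse. Assume the antecedent. If s is true, (t | s) & (~t -> s) reduces to true regardless of the other variables. If s is false, the antecedent forces (s = F, t = T), and (t | s) & (~t -> s) holds there. Either way (t | s) & (~t -> s) holds.

Forward direction. Assume the antecedent. If s is true, (t | s) | (~t -> s) reduces to true regardless of the other variables. If s is false, the antecedent forces (s = F, t = T), and (t | s) | (~t -> s) holds there. Either way (t | s) | (~t -> s) holds.

Equivalent; both directions hold.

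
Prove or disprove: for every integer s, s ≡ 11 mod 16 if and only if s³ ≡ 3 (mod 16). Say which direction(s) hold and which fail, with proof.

[⇒] Suppose s ≡ 11 mod 16. Write s = 16j + 11. Then (16j + 11)³ = 4096j³ + 8448j² + 5808j + 1331 = 16(256j³ + 528j² + 363j + 83) + 3, so s³ ≡ 3 (mod 16).

[⇐] Conversely, suppose s³ ≡ 3 (mod 16). The only residue r in {0, …, 15} with r³ ≡ 3 (mod 16) is r = 11, so s ≡ 11 (mod 16).

Both directions hold; the statement is true.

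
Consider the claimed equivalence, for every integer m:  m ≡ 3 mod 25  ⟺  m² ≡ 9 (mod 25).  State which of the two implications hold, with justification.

(⇒) holds; (⇐) fails.

(⇒) Suppose m ≡ 3 mod 25. Write m = 25j + 3. Then (25j + 3)² = 625j² + 150j + 9 = 25(25j² + 6j) + 9, so m² ≡ 9 (mod 25).

(⇐) This fails: take m = 22. Then 22² = 484 ≡ 9 (mod 25), yet 22 ≡ 22 (mod 25), not 3.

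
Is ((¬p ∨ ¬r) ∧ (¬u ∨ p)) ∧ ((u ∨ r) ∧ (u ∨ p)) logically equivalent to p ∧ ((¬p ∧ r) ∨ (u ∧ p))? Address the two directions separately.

Only the forward implication holds.

[⇐] This fails. Under u = T, p = T, r = T, the left side is false but the right side is true.

[⇒] Assume the antecedent. If u is true, the antecedent forces (u = T, p = T, r = F), and p ∧ ((¬p ∧ r) ∨ (u ∧ p)) holds there. If u is false, the antecedent cannot hold. Either way p ∧ ((¬p ∧ r) ∨ (u ∧ p)) holds.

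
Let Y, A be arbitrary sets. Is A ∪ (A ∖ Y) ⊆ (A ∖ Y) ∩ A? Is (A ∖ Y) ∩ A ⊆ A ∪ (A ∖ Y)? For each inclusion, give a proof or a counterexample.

(⊆) fails; (⊇) holds.

(⊆) This inclusion fails. Take Y = {1}, A = {1}; then 1 ∈ A ∪ (A ∖ Y) but 1 ∉ (A ∖ Y) ∩ A.

(⊇) Let x ∈ (A ∖ Y) ∩ A. Then x ∈ A and x ∉ Y, from which x ∈ A ∪ (A ∖ Y).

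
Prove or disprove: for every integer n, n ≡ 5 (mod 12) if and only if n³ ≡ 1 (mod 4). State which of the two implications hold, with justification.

(→) Suppose n ≡ 5 (mod 12). Then n³ ≡ 5³ = 125 (mod 12), and since 4 ∣ 12, also n³ ≡ 1 (mod 4).

(←) This fails: take n = 1. Then 1³ = 1 ≡ 1 (mod 4), yet 1 ≡ 1 (mod 12), not 5.

Only the forward implication holds.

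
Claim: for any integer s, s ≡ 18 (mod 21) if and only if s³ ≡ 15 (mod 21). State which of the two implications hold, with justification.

(←) This fails: take s = 9. Then 9³ = 729 ≡ 15 (mod 21), yet 9 ≡ 9 (mod 21), not 18.

(→) Suppose s ≡ 18 (mod 21). Write s = 21j + 18. Then (21j + 18)³ = 9261j³ + 23814j² + 20412j + 5832 = 21(441j³ + 1134j² + 972j + 277) + 15, so s³ ≡ 15 (mod 21).

Not equivalent: only (⇒) holds.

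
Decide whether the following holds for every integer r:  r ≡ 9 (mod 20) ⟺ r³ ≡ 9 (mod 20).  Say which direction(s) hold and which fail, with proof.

(⇒) Suppose r ≡ 9 (mod 20). Write r = 20j + 9. Then (20j + 9)³ = 8000j³ + 10800j² + 4860j + 729 = 20(400j³ + 540j² + 243j + 36) + 9, so r³ ≡ 9 (mod 20).

(⇐) Conversely, suppose r³ ≡ 9 (mod 20). The only residue r in {0, …, 19} with r³ ≡ 9 (mod 20) is r = 9, so r ≡ 9 (mod 20).

Both directions hold; the statement is true.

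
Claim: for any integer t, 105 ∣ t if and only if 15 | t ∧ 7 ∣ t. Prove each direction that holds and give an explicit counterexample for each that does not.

Equivalent; both directions hold.

(←) Suppose 15 ∣ t and 7 ∣ t. Any common multiple of 15 and 7 is a multiple of their lcm; here gcd(15, 7) = 1, so lcm(15, 7) = 15·7 = 105, so 105 ∣ t.

(→) If 105 ∣ t, write t = 105q. Since 105 = 7·15, t = 15·(7q), so 15 ∣ t; and since 105 = 15·7, t = 7·(15q), so 7 ∣ t.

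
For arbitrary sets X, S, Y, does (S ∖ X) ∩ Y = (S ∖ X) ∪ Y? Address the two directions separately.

(⊆) Let x ∈ (S ∖ X) ∩ Y. Then x ∈ S ∩ Y and x ∉ X, from which x ∈ (S ∖ X) ∪ Y.

(⊇) This inclusion fails. Take X = ∅, S = {1}, Y = ∅; then 1 ∈ (S ∖ X) ∪ Y but 1 ∉ (S ∖ X) ∩ Y.

Only the forward inclusion holds.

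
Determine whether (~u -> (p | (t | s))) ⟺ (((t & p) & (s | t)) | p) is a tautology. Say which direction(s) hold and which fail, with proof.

Only the reverse direction holds.

(⟹) This fails. Under t = T, p = F, s = F, u = F, the left side is true but the right side is false.

(⟸) Assume the antecedent. If p is true, ~u -> (p | (t | s)) reduces to true regardless of the other variables. If p is false, the antecedent cannot hold. Either way ~u -> (p | (t | s)) holds.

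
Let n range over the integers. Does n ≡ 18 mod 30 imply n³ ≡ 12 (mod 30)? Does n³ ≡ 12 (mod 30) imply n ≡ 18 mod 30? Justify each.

Both directions hold; the statement is true.

(⇒) Suppose n ≡ 18 mod 30. Write n = 30j + 18. Then (30j + 18)³ = 27000j³ + 48600j² + 29160j + 5832 = 30(900j³ + 1620j² + 972j + 194) + 12, so n³ ≡ 12 (mod 30).

(⇐) Conversely, suppose n³ ≡ 12 (mod 30). The only residue r in {0, …, 29} with r³ ≡ 12 (mod 30) is r = 18, so n ≡ 18 (mod 30).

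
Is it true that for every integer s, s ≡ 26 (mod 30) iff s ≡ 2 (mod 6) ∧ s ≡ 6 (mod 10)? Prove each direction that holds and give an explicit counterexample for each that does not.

Equivalent; both directions hold.

[⇒] Suppose s ≡ 26 (mod 30); write s = 30j + 26. Since 6 ∣ 30, reducing mod 6 gives s ≡ 26 ≡ 2 (mod 6); since 10 ∣ 30, reducing mod 10 gives s ≡ 26 ≡ 6 (mod 10).

[⇐] Conversely, if s ≡ 2 (mod 6) and s ≡ 6 (mod 10), then by the Chinese remainder theorem s ≡ 26 (mod 30). This is exactly s ≡ 26 (mod 30).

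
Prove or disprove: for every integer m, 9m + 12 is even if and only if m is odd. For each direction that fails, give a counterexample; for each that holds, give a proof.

[⇒] This fails: m = 4 gives 9m + 12 = 48, which is even, but 4 is even, not odd.

[⇐] This also fails: m = 1 is odd, but 9m + 12 = 21 is odd, not even.

Neither direction holds.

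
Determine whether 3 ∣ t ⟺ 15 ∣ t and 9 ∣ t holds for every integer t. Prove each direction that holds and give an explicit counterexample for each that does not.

Only the reverse direction holds.

(⇐) Suppose 15 ∣ t and 9 ∣ t. Any common multiple of 15 and 9 is a multiple of their lcm; here lcm(15, 9) = 15·9/gcd(15, 9) = 135/3 = 45, so 45 ∣ t. Since 3 ∣ 45, it follows that 3 ∣ t.

(⇒) This fails: take t = 3. Certainly 3 ∣ 3, but 15 ∤ 3.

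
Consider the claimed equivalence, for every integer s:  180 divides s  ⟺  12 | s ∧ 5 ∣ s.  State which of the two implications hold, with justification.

Converse. This fails: take s = 60. Both 12 ∣ 60 and 5 ∣ 60, yet 60 is not a multiple of 180 (since 60 = 0·180 + 60), so 180 ∤ 60.

Forward direction. If 180 ∣ s, write s = 180q. Since 180 = 15·12, s = 12·(15q), so 12 ∣ s; and since 180 = 36·5, s = 5·(36q), so 5 ∣ s.

(⇒) holds; (⇐) fails.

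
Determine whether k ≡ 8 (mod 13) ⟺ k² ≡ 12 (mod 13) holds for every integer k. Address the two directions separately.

(→) Suppose k ≡ 8 (mod 13). Write k = 13j + 8. Then (13j + 8)² = 169j² + 208j + 64 = 13(13j² + 16j + 4) + 12, so k² ≡ 12 (mod 13).

(←) This fails: take k = 5. Then 5² = 25 ≡ 12 (mod 13), yet 5 ≡ 5 (mod 13), not 8.

Not equivalent: only (⇒) holds.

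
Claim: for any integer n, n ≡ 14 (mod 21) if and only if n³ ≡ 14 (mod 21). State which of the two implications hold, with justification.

Equivalent; both directions hold.

(←) Suppose n³ ≡ 14 (mod 21). The only residue r in {0, …, 20} with r³ ≡ 14 (mod 21) is r = 14, so n ≡ 14 (mod 21).

(→) Suppose n ≡ 14 (mod 21). Write n = 21j + 14. Then (21j + 14)³ = 9261j³ + 18522j² + 12348j + 2744 = 21(441j³ + 882j² + 588j + 130) + 14, so n³ ≡ 14 (mod 21).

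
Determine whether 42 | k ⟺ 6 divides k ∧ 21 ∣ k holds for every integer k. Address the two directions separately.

Both implications hold.

(→) If 42 ∣ k, write k = 42q. Since 42 = 7·6, k = 6·(7q), so 6 ∣ k; and since 42 = 2·21, k = 21·(2q), so 21 ∣ k.

(←) Suppose 6 ∣ k and 21 ∣ k. Any common multiple of 6 and 21 is a multiple of their lcm; here lcm(6, 21) = 6·21/gcd(6, 21) = 126/3 = 42, so 42 ∣ k.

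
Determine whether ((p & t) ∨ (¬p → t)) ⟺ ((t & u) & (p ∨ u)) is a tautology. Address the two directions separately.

Forward direction. This fails. Under t = T, u = F, p = F, the left side is true but the right side is false.

Converse. Assume the antecedent. If t is true, (p & t) ∨ (¬p → t) reduces to true regardless of the other variables. If t is false, the antecedent cannot hold. Either way (p & t) ∨ (¬p → t) holds.

(⇒) fails; (⇐) holds.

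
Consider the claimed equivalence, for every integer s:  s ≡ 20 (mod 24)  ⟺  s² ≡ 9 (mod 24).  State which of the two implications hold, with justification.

[⇒] This fails: take s = 20. Then 20 ≡ 20 (mod 24), but 20² = 400 ≡ 16 (mod 24), not 9.

[⇐] This fails: take s = 3. Then 3² = 9 ≡ 9 (mod 24), yet 3 ≡ 3 (mod 24), not 20.

Neither implication holds.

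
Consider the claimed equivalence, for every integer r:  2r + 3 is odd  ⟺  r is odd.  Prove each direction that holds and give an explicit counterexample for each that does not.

Only the converse holds.

Forward direction. This fails: take r = 0. Then 2r + 3 = 3, which is odd, yet r = 0 is even, not odd.

Converse. Suppose r is odd. Since 2 is even, 2r is even for every r, so 2r + 3 has the same parity as 3, which is odd. Hence 2r + 3 is odd.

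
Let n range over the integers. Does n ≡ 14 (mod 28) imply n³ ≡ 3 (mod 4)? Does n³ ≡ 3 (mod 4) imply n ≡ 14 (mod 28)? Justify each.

(⇒) fails and (⇐) fails.

Forward direction. This fails: take n = 14. Then 14 ≡ 14 (mod 28), but 14³ = 2744 ≡ 0 (mod 4), not 3.

Converse. This fails: take n = 3. Then 3³ = 27 ≡ 3 (mod 4), yet 3 ≡ 3 (mod 28), not 14.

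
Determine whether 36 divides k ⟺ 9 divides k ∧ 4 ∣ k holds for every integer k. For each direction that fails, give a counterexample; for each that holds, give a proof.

(⟹) If 36 ∣ k, write k = 36q. Since 36 = 4·9, k = 9·(4q), so 9 ∣ k; and since 36 = 9·4, k = 4·(9q), so 4 ∣ k.

(⟸) Suppose 9 ∣ k and 4 ∣ k. Any common multiple of 9 and 4 is a multiple of their lcm; here gcd(9, 4) = 1, so lcm(9, 4) = 9·4 = 36, so 36 ∣ k.

The biconditional holds.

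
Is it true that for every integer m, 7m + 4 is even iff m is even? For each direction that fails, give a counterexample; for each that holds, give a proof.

The biconditional holds.

(⟹) Suppose 7m + 4 is even. Since 7 is odd, 7m and m have the same parity, so 7m + 4 ≡ m + 4 (mod 2). As 4 is even, 7m + 4 is even exactly when m is even. Thus m is even.

(⟸) Conversely, suppose m is even; write m = 2j. Then 7m + 4 = 7·(2j) + 4 = 2·7j + 4, which is even.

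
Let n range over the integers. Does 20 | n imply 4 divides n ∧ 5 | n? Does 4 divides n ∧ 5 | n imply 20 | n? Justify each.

[⇒] If 20 ∣ n, write n = 20q. Since 20 = 5·4, n = 4·(5q), so 4 ∣ n; and since 20 = 4·5, n = 5·(4q), so 5 ∣ n.

[⇐] Suppose 4 ∣ n and 5 ∣ n. Any common multiple of 4 and 5 is a multiple of their lcm; here gcd(4, 5) = 1, so lcm(4, 5) = 4·5 = 20, so 20 ∣ n.

Equivalent; both directions hold.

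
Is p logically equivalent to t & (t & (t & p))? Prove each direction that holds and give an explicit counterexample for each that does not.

Not equivalent: only (⇐) holds.

(⟸) Assume the antecedent. If p is true, p reduces to true regardless of the other variables. If p is false, the antecedent cannot hold. Either way p holds.

(⟹) This fails. Under p = T, t = F, the left side is true but the right side is false.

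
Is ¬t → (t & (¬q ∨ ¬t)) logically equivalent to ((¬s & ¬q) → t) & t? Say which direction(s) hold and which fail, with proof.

Both directions hold.

(⇒) Assume the antecedent. If q is true, the antecedent forces (q = T, s = F, t = T) or (q = T, s = T, t = T), and ((¬s & ¬q) → t) & t holds there. If q is false, the antecedent forces (q = F, s = F, t = T) or (q = F, s = T, t = T), and ((¬s & ¬q) → t) & t holds there. Either way ((¬s & ¬q) → t) & t holds.

(⇐) Assume the antecedent. If q is true, the antecedent forces (q = T, s = F, t = T) or (q = T, s = T, t = T), and ¬t → (t & (¬q ∨ ¬t)) holds there. If q is false, the antecedent forces (q = F, s = F, t = T) or (q = F, s = T, t = T), and ¬t → (t & (¬q ∨ ¬t)) holds there. Either way ¬t → (t & (¬q ∨ ¬t)) holds.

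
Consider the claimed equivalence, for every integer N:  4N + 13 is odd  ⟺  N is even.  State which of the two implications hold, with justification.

(→) This fails: take N = 7. Then 4N + 13 = 41, which is odd, yet N = 7 is odd, not even.

(←) Suppose N is even. Since 4 is even, 4N is even for every N, so 4N + 13 has the same parity as 13, which is odd. Hence 4N + 13 is odd.

The forward direction fails; the converse holds.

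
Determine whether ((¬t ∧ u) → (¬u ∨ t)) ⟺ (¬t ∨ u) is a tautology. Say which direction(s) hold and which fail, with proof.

Neither implication holds.

(→) This fails. Under u = F, t = T, the left side is true but the right side is false.

(←) This fails. Under u = T, t = F, the left side is false but the right side is true.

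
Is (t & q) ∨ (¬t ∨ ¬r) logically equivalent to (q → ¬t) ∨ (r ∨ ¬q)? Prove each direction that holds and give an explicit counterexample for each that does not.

(⇒) fails and (⇐) fails.

[⇒] This fails. Under r = F, q = T, t = T, the left side is true but the right side is false.

[⇐] This fails. Under r = T, q = F, t = T, the left side is false but the right side is true.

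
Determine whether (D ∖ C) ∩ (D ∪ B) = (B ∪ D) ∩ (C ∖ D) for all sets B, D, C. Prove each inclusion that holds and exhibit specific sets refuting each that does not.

Both inclusions fail.

Forward inclusion. This inclusion fails. Take B = ∅, D = {1}, C = ∅; then 1 ∈ (D ∖ C) ∩ (D ∪ B) but 1 ∉ (B ∪ D) ∩ (C ∖ D).

Reverse inclusion. This inclusion fails. Take B = {1}, D = ∅, C = {1}; then 1 ∈ (B ∪ D) ∩ (C ∖ D) but 1 ∉ (D ∖ C) ∩ (D ∪ B).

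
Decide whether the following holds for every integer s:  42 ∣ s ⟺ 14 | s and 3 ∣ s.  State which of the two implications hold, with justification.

[⇐] Suppose 14 ∣ s and 3 ∣ s. Any common multiple of 14 and 3 is a multiple of their lcm; here gcd(14, 3) = 1, so lcm(14, 3) = 14·3 = 42, so 42 ∣ s.

[⇒] If 42 ∣ s, write s = 42q. Since 42 = 3·14, s = 14·(3q), so 14 ∣ s; and since 42 = 14·3, s = 3·(14q), so 3 ∣ s.

Both implications hold.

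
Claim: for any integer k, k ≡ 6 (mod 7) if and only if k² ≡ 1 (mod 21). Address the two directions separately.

[⇒] This fails: take k = 6. Then 6 ≡ 6 (mod 7), but 6² = 36 ≡ 15 (mod 21), not 1.

[⇐] This fails: take k = 1. Then 1² = 1 ≡ 1 (mod 21), yet 1 ≡ 1 (mod 7), not 6.

Neither direction holds.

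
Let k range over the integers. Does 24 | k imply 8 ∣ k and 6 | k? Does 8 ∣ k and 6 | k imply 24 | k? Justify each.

[⇒] If 24 ∣ k, write k = 24q. Since 24 = 3·8, k = 8·(3q), so 8 ∣ k; and since 24 = 4·6, k = 6·(4q), so 6 ∣ k.

[⇐] Suppose 8 ∣ k and 6 ∣ k. Any common multiple of 8 and 6 is a multiple of their lcm; here lcm(8, 6) = 8·6/gcd(8, 6) = 48/2 = 24, so 24 ∣ k.

Both directions hold; the statement is true.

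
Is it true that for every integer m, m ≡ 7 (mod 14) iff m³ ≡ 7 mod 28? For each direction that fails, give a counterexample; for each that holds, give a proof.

(⟹) This fails: take m = 21. Then 21 ≡ 7 (mod 14), but 21³ = 9261 ≡ 21 (mod 28), not 7.

(⟸) Conversely, the residues r modulo 28 with r³ ≡ 7 (mod 28) are exactly {7}, and each is ≡ 7 (mod 14).

The forward direction fails; the converse holds.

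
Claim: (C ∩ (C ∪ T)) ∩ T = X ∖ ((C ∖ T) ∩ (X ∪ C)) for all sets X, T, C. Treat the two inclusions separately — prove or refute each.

Both inclusions fail.

Forward inclusion. This inclusion fails. Take X = ∅, T = {1}, C = {1}; then 1 ∈ (C ∩ (C ∪ T)) ∩ T but 1 ∉ X ∖ ((C ∖ T) ∩ (X ∪ C)).

Reverse inclusion. This inclusion fails. Take X = {1}, T = ∅, C = ∅; then 1 ∈ X ∖ ((C ∖ T) ∩ (X ∪ C)) but 1 ∉ (C ∩ (C ∪ T)) ∩ T.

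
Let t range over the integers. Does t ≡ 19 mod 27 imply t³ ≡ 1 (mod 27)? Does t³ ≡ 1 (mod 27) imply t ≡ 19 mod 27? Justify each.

Converse. This fails: take t = 1. Then 1³ = 1 ≡ 1 (mod 27), yet 1 ≡ 1 (mod 27), not 19.

Forward direction. Suppose t ≡ 19 mod 27. Write t = 27j + 19. Then (27j + 19)³ = 19683j³ + 41553j² + 29241j + 6859 = 27(729j³ + 1539j² + 1083j + 254) + 1, so t³ ≡ 1 (mod 27).

Not equivalent: only (⇒) holds.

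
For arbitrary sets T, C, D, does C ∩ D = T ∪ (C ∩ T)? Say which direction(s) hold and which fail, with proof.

(⟹) This inclusion fails. Take T = ∅, C = {1}, D = {1}; then 1 ∈ C ∩ D but 1 ∉ T ∪ (C ∩ T).

(⟸) This inclusion fails. Take T = {1}, C = ∅, D = ∅; then 1 ∈ T ∪ (C ∩ T) but 1 ∉ C ∩ D.

(⊆) fails and (⊇) fails.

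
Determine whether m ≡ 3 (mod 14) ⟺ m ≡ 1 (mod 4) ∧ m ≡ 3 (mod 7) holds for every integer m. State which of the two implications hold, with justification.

Only the converse holds.

(⇒) This fails: m = 3 gives 3 ≡ 3 (mod 14) but 3 ≡ 3 (mod 4), so the conjunction on the right does not hold.

(⇐) Conversely, if m ≡ 1 (mod 4) and m ≡ 3 (mod 7), then by the Chinese remainder theorem m ≡ 17 (mod 28). Since 17 ≡ 3 (mod 14) and 14 ∣ 28, we get m ≡ 3 (mod 14).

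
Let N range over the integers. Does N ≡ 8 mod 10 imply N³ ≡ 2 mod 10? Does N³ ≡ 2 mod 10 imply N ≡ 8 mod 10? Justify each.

(⇐) For the converse, argue contrapositively. If N ≢ 8 (mod 10), then N is congruent to one of 0, 1, 2, 3, 4, 5, 6, 7, 9 modulo 10, and these give N³ ≡ 0, 1, 8, 7, 4, 5, 6, 3, 9 respectively — never 2.

(⇒) Suppose N ≡ 8 mod 10. Write N = 10j + 8. Then (10j + 8)³ = 1000j³ + 2400j² + 1920j + 512 = 10(100j³ + 240j² + 192j + 51) + 2, so N³ ≡ 2 (mod 10).

Both implications hold.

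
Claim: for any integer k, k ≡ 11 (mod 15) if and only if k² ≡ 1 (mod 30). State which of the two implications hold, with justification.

(⇒) This fails: take k = 26. Then 26 ≡ 11 (mod 15), but 26² = 676 ≡ 16 (mod 30), not 1.

(⇐) This fails: take k = 1. Then 1² = 1 ≡ 1 (mod 30), yet 1 ≡ 1 (mod 15), not 11.

(⇒) fails and (⇐) fails.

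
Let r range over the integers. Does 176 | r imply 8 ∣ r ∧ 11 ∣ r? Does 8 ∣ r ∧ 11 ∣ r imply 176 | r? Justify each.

Not equivalent: only (⇒) holds.

(→) If 176 ∣ r, write r = 176q. Since 176 = 22·8, r = 8·(22q), so 8 ∣ r; and since 176 = 16·11, r = 11·(16q), so 11 ∣ r.

(←) This fails: take r = 88. Both 8 ∣ 88 and 11 ∣ 88, yet 88 is not a multiple of 176 (since 88 = 0·176 + 88), so 176 ∤ 88.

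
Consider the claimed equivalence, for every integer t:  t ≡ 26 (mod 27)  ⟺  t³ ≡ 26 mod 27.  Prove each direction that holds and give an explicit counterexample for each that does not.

Not equivalent: only (⇒) holds.

[⇒] Suppose t ≡ 26 (mod 27). Write t = 27j + 26. Then (27j + 26)³ = 19683j³ + 56862j² + 54756j + 17576 = 27(729j³ + 2106j² + 2028j + 650) + 26, so t³ ≡ 26 (mod 27).

[⇐] This fails: take t = 8. Then 8³ = 512 ≡ 26 (mod 27), yet 8 ≡ 8 (mod 27), not 26.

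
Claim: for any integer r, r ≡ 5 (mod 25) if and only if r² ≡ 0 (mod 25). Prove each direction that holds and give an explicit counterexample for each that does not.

Forward direction. Suppose r ≡ 5 (mod 25). Write r = 25j + 5. Then (25j + 5)² = 625j² + 250j + 25 = 25(25j² + 10j + 1) + 0, so r² ≡ 0 (mod 25).

Converse. This fails: take r = 0. Then 0² = 0 ≡ 0 (mod 25), yet 0 ≡ 0 (mod 25), not 5.

Not equivalent: only (⇒) holds.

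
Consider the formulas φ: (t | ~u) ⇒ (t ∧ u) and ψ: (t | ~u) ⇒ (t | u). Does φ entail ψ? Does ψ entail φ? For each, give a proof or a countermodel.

Only the forward implication holds.

[⇒] Assume the antecedent. If t is true, (t | ~u) ⇒ (t | u) reduces to true regardless of the other variables. If t is false, the antecedent forces (t = F, u = T), and (t | ~u) ⇒ (t | u) holds there. Either way (t | ~u) ⇒ (t | u) holds.

[⇐] This fails. Under t = T, u = F, the left side is false but the right side is true.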